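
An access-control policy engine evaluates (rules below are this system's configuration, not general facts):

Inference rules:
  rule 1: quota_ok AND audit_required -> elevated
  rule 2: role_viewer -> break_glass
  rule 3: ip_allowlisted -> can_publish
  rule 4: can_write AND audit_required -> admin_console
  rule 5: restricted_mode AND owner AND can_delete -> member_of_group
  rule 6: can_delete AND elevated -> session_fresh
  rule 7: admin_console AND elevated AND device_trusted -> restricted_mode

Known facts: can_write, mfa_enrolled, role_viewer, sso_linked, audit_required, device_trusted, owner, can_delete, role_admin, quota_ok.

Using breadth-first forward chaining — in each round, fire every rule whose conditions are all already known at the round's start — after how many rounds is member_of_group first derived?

Round 1 fires rule 1, rule 2, rule 4, giving elevated, break_glass, admin_console.
Round 2 fires rule 6, rule 7, giving session_fresh, restricted_mode.
Round 3 fires rule 5, giving member_of_group.
member_of_group first appears in round 3.

3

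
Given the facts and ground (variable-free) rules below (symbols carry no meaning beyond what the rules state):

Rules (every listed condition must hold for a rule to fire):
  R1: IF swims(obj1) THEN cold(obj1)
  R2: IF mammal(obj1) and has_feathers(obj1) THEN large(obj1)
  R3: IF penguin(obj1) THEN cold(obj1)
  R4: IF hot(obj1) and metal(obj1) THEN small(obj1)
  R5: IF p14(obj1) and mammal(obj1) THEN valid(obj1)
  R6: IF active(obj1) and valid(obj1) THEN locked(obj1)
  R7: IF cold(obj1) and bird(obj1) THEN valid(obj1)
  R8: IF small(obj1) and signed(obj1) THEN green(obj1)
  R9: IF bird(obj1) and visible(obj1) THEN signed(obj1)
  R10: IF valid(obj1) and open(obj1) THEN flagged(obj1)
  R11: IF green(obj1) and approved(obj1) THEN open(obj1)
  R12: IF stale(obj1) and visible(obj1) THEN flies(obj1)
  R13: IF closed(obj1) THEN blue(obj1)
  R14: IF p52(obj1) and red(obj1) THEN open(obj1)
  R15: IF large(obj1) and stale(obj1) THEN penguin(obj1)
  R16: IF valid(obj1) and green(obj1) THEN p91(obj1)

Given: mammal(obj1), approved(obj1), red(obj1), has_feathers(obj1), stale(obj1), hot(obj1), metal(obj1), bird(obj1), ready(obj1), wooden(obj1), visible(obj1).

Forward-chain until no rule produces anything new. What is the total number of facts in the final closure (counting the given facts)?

22

Round 1 fires R2, R4, R9, R12, giving large(obj1), small(obj1), signed(obj1), flies(obj1).
Round 2 fires R8, R15, giving green(obj1), penguin(obj1).
Round 3 fires R3, R11, giving cold(obj1), open(obj1).
Round 4 fires R7, giving valid(obj1).
Round 5 fires R10, R16, giving flagged(obj1), p91(obj1).
Closure: {approved(obj1), bird(obj1), cold(obj1), flagged(obj1), flies(obj1), green(obj1), has_feathers(obj1), hot(obj1), large(obj1), mammal(obj1), metal(obj1), open(obj1), p91(obj1), penguin(obj1), ready(obj1), red(obj1), signed(obj1), small(obj1), stale(obj1), valid(obj1), visible(obj1), wooden(obj1)} — 22 facts.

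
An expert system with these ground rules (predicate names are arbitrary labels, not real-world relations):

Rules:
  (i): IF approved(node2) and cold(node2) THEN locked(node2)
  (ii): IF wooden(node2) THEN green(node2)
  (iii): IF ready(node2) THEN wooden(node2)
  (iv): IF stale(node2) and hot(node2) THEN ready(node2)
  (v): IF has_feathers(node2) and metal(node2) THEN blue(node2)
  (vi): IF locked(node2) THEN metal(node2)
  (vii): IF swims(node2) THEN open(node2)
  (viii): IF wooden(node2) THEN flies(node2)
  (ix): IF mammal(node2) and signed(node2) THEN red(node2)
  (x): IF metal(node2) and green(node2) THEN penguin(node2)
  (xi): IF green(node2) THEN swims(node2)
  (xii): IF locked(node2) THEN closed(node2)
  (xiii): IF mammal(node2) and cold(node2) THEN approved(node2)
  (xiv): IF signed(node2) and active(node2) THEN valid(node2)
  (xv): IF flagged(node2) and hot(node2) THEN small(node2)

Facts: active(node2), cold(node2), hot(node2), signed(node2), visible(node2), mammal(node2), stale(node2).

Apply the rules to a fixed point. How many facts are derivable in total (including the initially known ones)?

[1] (iv) [IF stale(node2) and hot(node2) THEN ready(node2)]; (ix) [IF mammal(node2) and signed(node2) THEN red(node2)]; (xiii) [IF mammal(node2) and cold(node2) THEN approved(node2)]; (xiv) [IF signed(node2) and active(node2) THEN valid(node2)]. ⇒ new: ready(node2), red(node2), approved(node2), valid(node2).
[2] (i) [IF approved(node2) and cold(node2) THEN locked(node2)]; (iii) [IF ready(node2) THEN wooden(node2)]. ⇒ new: locked(node2), wooden(node2).
[3] (ii) [IF wooden(node2) THEN green(node2)]; (vi) [IF locked(node2) THEN metal(node2)]; (viii) [IF wooden(node2) THEN flies(node2)]; (xii) [IF locked(node2) THEN closed(node2)]. ⇒ new: green(node2), metal(node2), flies(node2), closed(node2).
[4] (x) [IF metal(node2) and green(node2) THEN penguin(node2)]; (xi) [IF green(node2) THEN swims(node2)]. ⇒ new: penguin(node2), swims(node2).
[5] (vii) [IF swims(node2) THEN open(node2)]. ⇒ new: open(node2).
Closure: {active(node2), approved(node2), closed(node2), cold(node2), flies(node2), green(node2), hot(node2), locked(node2), mammal(node2), metal(node2), open(node2), penguin(node2), ready(node2), red(node2), signed(node2), stale(node2), swims(node2), valid(node2), visible(node2), wooden(node2)} — 20 facts.

20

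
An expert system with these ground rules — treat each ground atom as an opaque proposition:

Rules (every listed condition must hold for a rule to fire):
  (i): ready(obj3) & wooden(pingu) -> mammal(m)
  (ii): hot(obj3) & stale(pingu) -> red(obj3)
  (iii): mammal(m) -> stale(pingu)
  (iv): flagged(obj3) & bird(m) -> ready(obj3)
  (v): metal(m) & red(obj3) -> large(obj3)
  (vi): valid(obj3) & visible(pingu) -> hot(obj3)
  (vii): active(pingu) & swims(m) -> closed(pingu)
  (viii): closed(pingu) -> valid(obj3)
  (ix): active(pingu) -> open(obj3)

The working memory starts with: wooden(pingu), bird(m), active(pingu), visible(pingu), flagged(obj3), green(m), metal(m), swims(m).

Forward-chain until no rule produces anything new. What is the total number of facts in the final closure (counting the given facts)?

Round 1: (iv) [flagged(obj3) & bird(m) -> ready(obj3)]; (vii) [active(pingu) & swims(m) -> closed(pingu)]; (ix) [active(pingu) -> open(obj3)]. New: ready(obj3), closed(pingu), open(obj3).
Round 2: (i) [ready(obj3) & wooden(pingu) -> mammal(m)]; (viii) [closed(pingu) -> valid(obj3)]. New: mammal(m), valid(obj3).
Round 3: (iii) [mammal(m) -> stale(pingu)]; (vi) [valid(obj3) & visible(pingu) -> hot(obj3)]. New: stale(pingu), hot(obj3).
Round 4: (ii) [hot(obj3) & stale(pingu) -> red(obj3)]. New: red(obj3).
Round 5: (v) [metal(m) & red(obj3) -> large(obj3)]. New: large(obj3).
Closure: {active(pingu), bird(m), closed(pingu), flagged(obj3), green(m), hot(obj3), large(obj3), mammal(m), metal(m), open(obj3), ready(obj3), red(obj3), stale(pingu), swims(m), valid(obj3), visible(pingu), wooden(pingu)} — 17 facts.

17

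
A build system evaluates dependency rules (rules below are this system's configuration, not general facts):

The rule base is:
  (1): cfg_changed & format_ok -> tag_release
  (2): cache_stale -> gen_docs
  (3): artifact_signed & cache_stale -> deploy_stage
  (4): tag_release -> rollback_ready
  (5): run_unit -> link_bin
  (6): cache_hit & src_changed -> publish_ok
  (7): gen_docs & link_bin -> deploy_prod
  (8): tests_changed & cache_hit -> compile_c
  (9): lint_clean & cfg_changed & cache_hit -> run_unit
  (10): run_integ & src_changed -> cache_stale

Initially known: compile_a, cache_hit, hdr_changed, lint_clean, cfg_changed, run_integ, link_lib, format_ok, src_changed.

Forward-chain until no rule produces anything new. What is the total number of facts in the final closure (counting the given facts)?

17

[1] (1) [cfg_changed & format_ok -> tag_release]; (6) [cache_hit & src_changed -> publish_ok]; (9) [lint_clean & cfg_changed & cache_hit -> run_unit]; (10) [run_integ & src_changed -> cache_stale]. ⇒ new: tag_release, publish_ok, run_unit, cache_stale.
[2] (2) [cache_stale -> gen_docs]; (4) [tag_release -> rollback_ready]; (5) [run_unit -> link_bin]. ⇒ new: gen_docs, rollback_ready, link_bin.
[3] (7) [gen_docs & link_bin -> deploy_prod]. ⇒ new: deploy_prod.
Closure: {cache_hit, cache_stale, cfg_changed, compile_a, deploy_prod, format_ok, gen_docs, hdr_changed, link_bin, link_lib, lint_clean, publish_ok, rollback_ready, run_integ, run_unit, src_changed, tag_release} — 17 facts.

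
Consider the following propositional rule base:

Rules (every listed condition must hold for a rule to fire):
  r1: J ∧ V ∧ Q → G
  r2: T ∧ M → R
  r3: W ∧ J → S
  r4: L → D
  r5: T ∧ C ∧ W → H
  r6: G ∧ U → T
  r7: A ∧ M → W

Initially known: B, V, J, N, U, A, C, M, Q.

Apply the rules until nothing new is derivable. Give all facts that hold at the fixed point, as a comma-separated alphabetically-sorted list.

A, B, C, G, H, J, M, N, Q, R, S, T, U, V, W

Round 1: r1 [J ∧ V ∧ Q → G]; r7 [A ∧ M → W]. Adds G, W.
Round 2: r3 [W ∧ J → S]; r6 [G ∧ U → T]. Adds S, T.
Round 3: r2 [T ∧ M → R]; r5 [T ∧ C ∧ W → H]. Adds R, H.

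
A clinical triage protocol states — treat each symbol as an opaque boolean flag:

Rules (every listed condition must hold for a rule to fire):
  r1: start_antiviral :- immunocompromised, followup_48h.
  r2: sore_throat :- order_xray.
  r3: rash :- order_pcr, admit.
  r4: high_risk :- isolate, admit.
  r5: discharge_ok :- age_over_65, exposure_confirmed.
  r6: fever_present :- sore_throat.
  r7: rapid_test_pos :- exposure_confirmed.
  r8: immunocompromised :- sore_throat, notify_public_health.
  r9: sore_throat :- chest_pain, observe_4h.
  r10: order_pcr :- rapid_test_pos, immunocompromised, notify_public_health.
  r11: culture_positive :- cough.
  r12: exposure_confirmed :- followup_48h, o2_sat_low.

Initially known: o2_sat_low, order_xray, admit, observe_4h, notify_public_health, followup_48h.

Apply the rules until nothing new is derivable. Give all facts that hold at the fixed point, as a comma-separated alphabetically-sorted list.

admit, exposure_confirmed, fever_present, followup_48h, immunocompromised, notify_public_health, o2_sat_low, observe_4h, order_pcr, order_xray, rapid_test_pos, rash, sore_throat, start_antiviral

Round 1: r2 [sore_throat :- order_xray.]; r12 [exposure_confirmed :- followup_48h, o2_sat_low.]. Adds sore_throat, exposure_confirmed.
Round 2: r6 [fever_present :- sore_throat.]; r7 [rapid_test_pos :- exposure_confirmed.]; r8 [immunocompromised :- sore_throat, notify_public_health.]. Adds fever_present, rapid_test_pos, immunocompromised.
Round 3: r1 [start_antiviral :- immunocompromised, followup_48h.]; r10 [order_pcr :- rapid_test_pos, immunocompromised, notify_public_health.]. Adds start_antiviral, order_pcr.
Round 4: r3 [rash :- order_pcr, admit.]. Adds rash.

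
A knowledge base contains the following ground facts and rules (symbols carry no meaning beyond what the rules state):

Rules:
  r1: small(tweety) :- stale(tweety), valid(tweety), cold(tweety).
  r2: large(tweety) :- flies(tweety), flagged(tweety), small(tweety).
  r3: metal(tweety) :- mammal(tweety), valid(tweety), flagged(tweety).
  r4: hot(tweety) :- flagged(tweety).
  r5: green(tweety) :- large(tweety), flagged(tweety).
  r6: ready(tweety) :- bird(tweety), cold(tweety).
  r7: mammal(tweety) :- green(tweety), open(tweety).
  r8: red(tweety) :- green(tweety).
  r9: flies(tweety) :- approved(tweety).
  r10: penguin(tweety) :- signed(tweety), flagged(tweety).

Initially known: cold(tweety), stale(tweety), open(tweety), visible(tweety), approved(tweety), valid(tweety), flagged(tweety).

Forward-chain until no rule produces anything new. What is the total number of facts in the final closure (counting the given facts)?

Round 1 fires r1, r4, r9, giving small(tweety), hot(tweety), flies(tweety).
Round 2 fires r2, giving large(tweety).
Round 3 fires r5, giving green(tweety).
Round 4 fires r7, r8, giving mammal(tweety), red(tweety).
Round 5 fires r3, giving metal(tweety).
Closure: {approved(tweety), cold(tweety), flagged(tweety), flies(tweety), green(tweety), hot(tweety), large(tweety), mammal(tweety), metal(tweety), open(tweety), red(tweety), small(tweety), stale(tweety), valid(tweety), visible(tweety)} — 15 facts.

15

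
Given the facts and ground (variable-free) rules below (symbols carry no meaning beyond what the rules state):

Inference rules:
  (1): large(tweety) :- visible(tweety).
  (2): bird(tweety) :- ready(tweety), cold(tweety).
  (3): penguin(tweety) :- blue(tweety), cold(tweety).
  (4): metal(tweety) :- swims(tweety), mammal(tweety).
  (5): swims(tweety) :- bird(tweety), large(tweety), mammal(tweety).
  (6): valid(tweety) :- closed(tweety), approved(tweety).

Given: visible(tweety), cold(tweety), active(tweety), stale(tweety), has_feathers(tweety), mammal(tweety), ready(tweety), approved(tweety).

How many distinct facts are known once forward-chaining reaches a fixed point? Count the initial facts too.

12

Round 1 fires (1), (2), giving large(tweety), bird(tweety).
Round 2 fires (5), giving swims(tweety).
Round 3 fires (4), giving metal(tweety).
Closure: {active(tweety), approved(tweety), bird(tweety), cold(tweety), has_feathers(tweety), large(tweety), mammal(tweety), metal(tweety), ready(tweety), stale(tweety), swims(tweety), visible(tweety)} — 12 facts.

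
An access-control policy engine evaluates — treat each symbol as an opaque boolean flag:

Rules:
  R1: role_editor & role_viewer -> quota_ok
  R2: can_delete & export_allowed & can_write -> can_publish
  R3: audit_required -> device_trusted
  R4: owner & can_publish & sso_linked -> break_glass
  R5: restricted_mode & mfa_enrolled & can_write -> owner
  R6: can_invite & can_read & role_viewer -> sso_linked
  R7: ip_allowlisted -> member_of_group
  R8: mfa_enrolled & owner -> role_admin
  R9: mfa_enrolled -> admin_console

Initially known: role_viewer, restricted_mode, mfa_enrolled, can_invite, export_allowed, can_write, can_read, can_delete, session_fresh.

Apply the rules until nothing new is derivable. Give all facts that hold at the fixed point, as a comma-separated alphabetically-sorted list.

admin_console, break_glass, can_delete, can_invite, can_publish, can_read, can_write, export_allowed, mfa_enrolled, owner, restricted_mode, role_admin, role_viewer, session_fresh, sso_linked

[1] R2 [can_delete & export_allowed & can_write -> can_publish]; R5 [restricted_mode & mfa_enrolled & can_write -> owner]; R6 [can_invite & can_read & role_viewer -> sso_linked]; R9 [mfa_enrolled -> admin_console]. ⇒ new: can_publish, owner, sso_linked, admin_console.
[2] R4 [owner & can_publish & sso_linked -> break_glass]; R8 [mfa_enrolled & owner -> role_admin]. ⇒ new: break_glass, role_admin.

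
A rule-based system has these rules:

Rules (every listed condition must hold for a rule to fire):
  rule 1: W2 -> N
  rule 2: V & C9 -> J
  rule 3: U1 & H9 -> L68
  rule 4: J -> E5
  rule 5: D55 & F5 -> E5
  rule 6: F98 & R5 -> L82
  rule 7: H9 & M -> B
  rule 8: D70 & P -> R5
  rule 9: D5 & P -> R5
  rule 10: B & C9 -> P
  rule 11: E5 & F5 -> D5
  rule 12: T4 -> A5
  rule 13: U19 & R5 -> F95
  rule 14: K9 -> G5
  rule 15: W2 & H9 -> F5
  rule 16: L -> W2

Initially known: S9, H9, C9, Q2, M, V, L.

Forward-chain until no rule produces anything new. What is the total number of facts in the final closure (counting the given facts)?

Round 1: rule 2 [V & C9 -> J]; rule 7 [H9 & M -> B]; rule 16 [L -> W2]. Adds J, B, W2.
Round 2: rule 1 [W2 -> N]; rule 4 [J -> E5]; rule 10 [B & C9 -> P]; rule 15 [W2 & H9 -> F5]. Adds N, E5, P, F5.
Round 3: rule 11 [E5 & F5 -> D5]. Adds D5.
Round 4: rule 9 [D5 & P -> R5]. Adds R5.
Closure: {B, C9, D5, E5, F5, H9, J, L, M, N, P, Q2, R5, S9, V, W2} — 16 facts.

16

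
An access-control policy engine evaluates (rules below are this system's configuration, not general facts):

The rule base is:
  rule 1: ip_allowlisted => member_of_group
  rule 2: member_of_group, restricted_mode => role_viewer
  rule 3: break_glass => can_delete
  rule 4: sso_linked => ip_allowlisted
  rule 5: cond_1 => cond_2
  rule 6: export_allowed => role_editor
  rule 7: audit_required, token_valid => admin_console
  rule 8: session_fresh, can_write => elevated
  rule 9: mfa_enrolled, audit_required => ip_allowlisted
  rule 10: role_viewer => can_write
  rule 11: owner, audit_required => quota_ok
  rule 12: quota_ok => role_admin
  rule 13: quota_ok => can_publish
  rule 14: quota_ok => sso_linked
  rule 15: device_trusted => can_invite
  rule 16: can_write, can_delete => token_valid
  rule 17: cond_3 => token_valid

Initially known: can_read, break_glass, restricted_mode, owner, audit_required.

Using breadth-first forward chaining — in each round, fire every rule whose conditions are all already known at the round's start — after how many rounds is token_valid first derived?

Round 1: rule 3 [break_glass => can_delete]; rule 11 [owner, audit_required => quota_ok]. Adds can_delete, quota_ok.
Round 2: rule 12 [quota_ok => role_admin]; rule 13 [quota_ok => can_publish]; rule 14 [quota_ok => sso_linked]. Adds role_admin, can_publish, sso_linked.
Round 3: rule 4 [sso_linked => ip_allowlisted]. Adds ip_allowlisted.
Round 4: rule 1 [ip_allowlisted => member_of_group]. Adds member_of_group.
Round 5: rule 2 [member_of_group, restricted_mode => role_viewer]. Adds role_viewer.
Round 6: rule 10 [role_viewer => can_write]. Adds can_write.
Round 7: rule 16 [can_write, can_delete => token_valid]. Adds token_valid.
token_valid first appears in round 7.

7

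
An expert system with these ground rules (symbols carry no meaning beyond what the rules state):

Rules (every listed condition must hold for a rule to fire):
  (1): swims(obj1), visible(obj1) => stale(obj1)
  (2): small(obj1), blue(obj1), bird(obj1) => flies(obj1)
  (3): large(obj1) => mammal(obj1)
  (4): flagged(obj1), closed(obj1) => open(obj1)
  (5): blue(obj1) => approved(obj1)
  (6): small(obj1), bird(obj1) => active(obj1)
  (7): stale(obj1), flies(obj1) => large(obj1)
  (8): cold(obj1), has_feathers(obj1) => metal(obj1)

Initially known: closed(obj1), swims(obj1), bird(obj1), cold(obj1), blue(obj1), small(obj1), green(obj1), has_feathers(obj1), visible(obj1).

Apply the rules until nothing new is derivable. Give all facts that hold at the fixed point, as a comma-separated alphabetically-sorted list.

active(obj1), approved(obj1), bird(obj1), blue(obj1), closed(obj1), cold(obj1), flies(obj1), green(obj1), has_feathers(obj1), large(obj1), mammal(obj1), metal(obj1), small(obj1), stale(obj1), swims(obj1), visible(obj1)

Round 1: (1) [swims(obj1), visible(obj1) => stale(obj1)]; (2) [small(obj1), blue(obj1), bird(obj1) => flies(obj1)]; (5) [blue(obj1) => approved(obj1)]; (6) [small(obj1), bird(obj1) => active(obj1)]; (8) [cold(obj1), has_feathers(obj1) => metal(obj1)]. New: stale(obj1), flies(obj1), approved(obj1), active(obj1), metal(obj1).
Round 2: (7) [stale(obj1), flies(obj1) => large(obj1)]. New: large(obj1).
Round 3: (3) [large(obj1) => mammal(obj1)]. New: mammal(obj1).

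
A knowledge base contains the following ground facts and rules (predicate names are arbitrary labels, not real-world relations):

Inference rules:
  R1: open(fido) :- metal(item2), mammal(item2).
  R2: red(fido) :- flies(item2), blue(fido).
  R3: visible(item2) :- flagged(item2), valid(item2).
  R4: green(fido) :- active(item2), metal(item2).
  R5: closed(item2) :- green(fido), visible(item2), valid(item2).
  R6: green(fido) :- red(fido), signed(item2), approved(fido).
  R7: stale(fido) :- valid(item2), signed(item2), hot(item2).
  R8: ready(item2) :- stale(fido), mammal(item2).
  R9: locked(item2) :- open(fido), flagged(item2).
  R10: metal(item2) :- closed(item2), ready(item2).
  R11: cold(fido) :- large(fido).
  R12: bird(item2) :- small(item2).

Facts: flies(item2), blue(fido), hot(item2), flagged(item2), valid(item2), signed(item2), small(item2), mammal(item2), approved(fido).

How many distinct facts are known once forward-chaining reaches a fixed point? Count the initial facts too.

Round 1: R2 [red(fido) :- flies(item2), blue(fido).]; R3 [visible(item2) :- flagged(item2), valid(item2).]; R7 [stale(fido) :- valid(item2), signed(item2), hot(item2).]; R12 [bird(item2) :- small(item2).]. Adds red(fido), visible(item2), stale(fido), bird(item2).
Round 2: R6 [green(fido) :- red(fido), signed(item2), approved(fido).]; R8 [ready(item2) :- stale(fido), mammal(item2).]. Adds green(fido), ready(item2).
Round 3: R5 [closed(item2) :- green(fido), visible(item2), valid(item2).]. Adds closed(item2).
Round 4: R10 [metal(item2) :- closed(item2), ready(item2).]. Adds metal(item2).
Round 5: R1 [open(fido) :- metal(item2), mammal(item2).]. Adds open(fido).
Round 6: R9 [locked(item2) :- open(fido), flagged(item2).]. Adds locked(item2).
Closure: {approved(fido), bird(item2), blue(fido), closed(item2), flagged(item2), flies(item2), green(fido), hot(item2), locked(item2), mammal(item2), metal(item2), open(fido), ready(item2), red(fido), signed(item2), small(item2), stale(fido), valid(item2), visible(item2)} — 19 facts.

19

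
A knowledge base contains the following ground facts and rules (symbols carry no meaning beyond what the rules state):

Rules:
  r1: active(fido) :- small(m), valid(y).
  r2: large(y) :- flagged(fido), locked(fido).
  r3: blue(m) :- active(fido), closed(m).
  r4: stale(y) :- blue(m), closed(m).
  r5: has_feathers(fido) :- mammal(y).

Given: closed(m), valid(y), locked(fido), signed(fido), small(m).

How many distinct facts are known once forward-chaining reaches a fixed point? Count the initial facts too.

Round 1 — r1, derive active(fido).
Round 2 — r3, derive blue(m).
Round 3 — r4, derive stale(y).
Closure: {active(fido), blue(m), closed(m), locked(fido), signed(fido), small(m), stale(y), valid(y)} — 8 facts.

8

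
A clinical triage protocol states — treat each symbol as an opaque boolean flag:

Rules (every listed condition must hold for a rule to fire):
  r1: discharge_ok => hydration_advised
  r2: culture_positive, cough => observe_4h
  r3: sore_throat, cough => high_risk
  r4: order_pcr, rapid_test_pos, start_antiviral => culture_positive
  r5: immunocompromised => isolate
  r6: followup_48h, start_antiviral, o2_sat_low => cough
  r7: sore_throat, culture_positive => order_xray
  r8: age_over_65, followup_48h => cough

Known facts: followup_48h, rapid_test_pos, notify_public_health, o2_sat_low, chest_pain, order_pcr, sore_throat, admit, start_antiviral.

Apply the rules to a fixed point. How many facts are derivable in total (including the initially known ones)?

[1] r4 [order_pcr, rapid_test_pos, start_antiviral => culture_positive]; r6 [followup_48h, start_antiviral, o2_sat_low => cough]. ⇒ new: culture_positive, cough.
[2] r2 [culture_positive, cough => observe_4h]; r3 [sore_throat, cough => high_risk]; r7 [sore_throat, culture_positive => order_xray]. ⇒ new: observe_4h, high_risk, order_xray.
Closure: {admit, chest_pain, cough, culture_positive, followup_48h, high_risk, notify_public_health, o2_sat_low, observe_4h, order_pcr, order_xray, rapid_test_pos, sore_throat, start_antiviral} — 14 facts.

14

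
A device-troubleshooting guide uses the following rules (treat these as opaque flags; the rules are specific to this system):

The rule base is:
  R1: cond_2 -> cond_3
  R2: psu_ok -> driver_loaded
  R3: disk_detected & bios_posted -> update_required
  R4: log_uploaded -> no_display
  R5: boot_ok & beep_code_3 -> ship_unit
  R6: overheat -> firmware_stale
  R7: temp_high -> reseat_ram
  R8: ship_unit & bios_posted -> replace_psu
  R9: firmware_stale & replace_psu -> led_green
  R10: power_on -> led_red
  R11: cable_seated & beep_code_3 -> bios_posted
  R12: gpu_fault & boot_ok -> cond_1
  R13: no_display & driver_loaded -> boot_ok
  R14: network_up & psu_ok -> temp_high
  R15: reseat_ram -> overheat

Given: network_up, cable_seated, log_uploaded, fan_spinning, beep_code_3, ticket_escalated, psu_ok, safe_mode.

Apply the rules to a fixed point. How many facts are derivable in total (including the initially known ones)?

[1] R2 [psu_ok -> driver_loaded]; R4 [log_uploaded -> no_display]; R11 [cable_seated & beep_code_3 -> bios_posted]; R14 [network_up & psu_ok -> temp_high]. ⇒ new: driver_loaded, no_display, bios_posted, temp_high.
[2] R7 [temp_high -> reseat_ram]; R13 [no_display & driver_loaded -> boot_ok]. ⇒ new: reseat_ram, boot_ok.
[3] R5 [boot_ok & beep_code_3 -> ship_unit]; R15 [reseat_ram -> overheat]. ⇒ new: ship_unit, overheat.
[4] R6 [overheat -> firmware_stale]; R8 [ship_unit & bios_posted -> replace_psu]. ⇒ new: firmware_stale, replace_psu.
[5] R9 [firmware_stale & replace_psu -> led_green]. ⇒ new: led_green.
Closure: {beep_code_3, bios_posted, boot_ok, cable_seated, driver_loaded, fan_spinning, firmware_stale, led_green, log_uploaded, network_up, no_display, overheat, psu_ok, replace_psu, reseat_ram, safe_mode, ship_unit, temp_high, ticket_escalated} — 19 facts.

19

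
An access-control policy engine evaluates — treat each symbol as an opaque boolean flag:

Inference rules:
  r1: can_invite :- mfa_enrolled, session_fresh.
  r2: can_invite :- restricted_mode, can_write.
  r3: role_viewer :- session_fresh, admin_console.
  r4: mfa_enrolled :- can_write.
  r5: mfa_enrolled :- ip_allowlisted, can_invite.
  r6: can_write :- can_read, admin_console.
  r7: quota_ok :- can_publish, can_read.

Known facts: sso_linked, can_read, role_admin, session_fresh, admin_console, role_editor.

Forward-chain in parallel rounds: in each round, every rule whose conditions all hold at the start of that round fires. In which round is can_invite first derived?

Round 1: r3 [role_viewer :- session_fresh, admin_console.]; r6 [can_write :- can_read, admin_console.]. Adds role_viewer, can_write.
Round 2: r4 [mfa_enrolled :- can_write.]. Adds mfa_enrolled.
Round 3: r1 [can_invite :- mfa_enrolled, session_fresh.]. Adds can_invite.
can_invite first appears in round 3.

3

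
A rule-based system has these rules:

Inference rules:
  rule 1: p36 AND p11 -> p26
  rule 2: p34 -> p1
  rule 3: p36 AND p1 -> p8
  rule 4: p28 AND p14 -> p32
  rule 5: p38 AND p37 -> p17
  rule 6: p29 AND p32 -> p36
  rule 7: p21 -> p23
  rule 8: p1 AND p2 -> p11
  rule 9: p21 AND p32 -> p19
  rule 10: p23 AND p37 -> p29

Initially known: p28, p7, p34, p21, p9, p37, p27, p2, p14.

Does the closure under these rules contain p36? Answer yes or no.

yes

Round 1 fires rule 2, rule 4, rule 7, giving p1, p32, p23.
Round 2 fires rule 8, rule 9, rule 10, giving p11, p19, p29.
Round 3 fires rule 6, giving p36.
Round 4 fires rule 1, rule 3, giving p26, p8.
p36 appears in round 3, so it is derivable.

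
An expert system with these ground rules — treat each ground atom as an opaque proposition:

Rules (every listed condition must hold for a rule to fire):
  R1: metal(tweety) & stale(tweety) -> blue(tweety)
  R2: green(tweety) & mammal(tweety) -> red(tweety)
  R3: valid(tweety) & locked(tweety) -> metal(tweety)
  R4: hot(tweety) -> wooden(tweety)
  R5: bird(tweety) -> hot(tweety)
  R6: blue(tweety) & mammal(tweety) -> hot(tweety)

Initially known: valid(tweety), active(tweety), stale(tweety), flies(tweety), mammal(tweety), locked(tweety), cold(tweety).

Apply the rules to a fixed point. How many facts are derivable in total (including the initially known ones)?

11

Round 1: R3 [valid(tweety) & locked(tweety) -> metal(tweety)]. Adds metal(tweety).
Round 2: R1 [metal(tweety) & stale(tweety) -> blue(tweety)]. Adds blue(tweety).
Round 3: R6 [blue(tweety) & mammal(tweety) -> hot(tweety)]. Adds hot(tweety).
Round 4: R4 [hot(tweety) -> wooden(tweety)]. Adds wooden(tweety).
Closure: {active(tweety), blue(tweety), cold(tweety), flies(tweety), hot(tweety), locked(tweety), mammal(tweety), metal(tweety), stale(tweety), valid(tweety), wooden(tweety)} — 11 facts.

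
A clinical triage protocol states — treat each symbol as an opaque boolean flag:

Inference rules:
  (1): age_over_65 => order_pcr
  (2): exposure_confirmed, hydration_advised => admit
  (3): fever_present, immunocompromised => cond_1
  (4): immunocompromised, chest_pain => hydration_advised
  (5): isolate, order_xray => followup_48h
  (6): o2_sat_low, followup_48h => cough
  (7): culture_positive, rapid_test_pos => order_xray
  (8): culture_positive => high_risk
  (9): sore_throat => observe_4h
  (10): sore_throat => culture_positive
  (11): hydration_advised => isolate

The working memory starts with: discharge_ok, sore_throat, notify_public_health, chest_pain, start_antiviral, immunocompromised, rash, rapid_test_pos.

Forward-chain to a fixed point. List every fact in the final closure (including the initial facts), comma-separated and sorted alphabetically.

chest_pain, culture_positive, discharge_ok, followup_48h, high_risk, hydration_advised, immunocompromised, isolate, notify_public_health, observe_4h, order_xray, rapid_test_pos, rash, sore_throat, start_antiviral

Round 1 — (4), (9), (10), derive hydration_advised, observe_4h, culture_positive.
Round 2 — (7), (8), (11), derive order_xray, high_risk, isolate.
Round 3 — (5), derive followup_48h.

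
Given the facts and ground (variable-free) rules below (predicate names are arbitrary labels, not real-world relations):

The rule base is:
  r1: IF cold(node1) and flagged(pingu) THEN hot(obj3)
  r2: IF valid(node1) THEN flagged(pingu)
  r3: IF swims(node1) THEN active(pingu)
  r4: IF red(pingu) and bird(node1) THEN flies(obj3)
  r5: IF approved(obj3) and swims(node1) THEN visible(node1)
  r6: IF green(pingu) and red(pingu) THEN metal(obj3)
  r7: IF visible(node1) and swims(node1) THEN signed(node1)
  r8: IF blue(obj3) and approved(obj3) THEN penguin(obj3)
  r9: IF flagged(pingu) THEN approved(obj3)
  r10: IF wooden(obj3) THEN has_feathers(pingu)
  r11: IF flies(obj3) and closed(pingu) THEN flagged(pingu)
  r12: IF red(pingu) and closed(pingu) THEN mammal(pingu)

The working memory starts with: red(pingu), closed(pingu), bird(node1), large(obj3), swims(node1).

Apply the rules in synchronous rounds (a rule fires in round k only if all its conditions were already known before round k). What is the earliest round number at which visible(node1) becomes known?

Round 1: r3 [IF swims(node1) THEN active(pingu)]; r4 [IF red(pingu) and bird(node1) THEN flies(obj3)]; r12 [IF red(pingu) and closed(pingu) THEN mammal(pingu)]. New: active(pingu), flies(obj3), mammal(pingu).
Round 2: r11 [IF flies(obj3) and closed(pingu) THEN flagged(pingu)]. New: flagged(pingu).
Round 3: r9 [IF flagged(pingu) THEN approved(obj3)]. New: approved(obj3).
Round 4: r5 [IF approved(obj3) and swims(node1) THEN visible(node1)]. New: visible(node1).
visible(node1) first appears in round 4.

4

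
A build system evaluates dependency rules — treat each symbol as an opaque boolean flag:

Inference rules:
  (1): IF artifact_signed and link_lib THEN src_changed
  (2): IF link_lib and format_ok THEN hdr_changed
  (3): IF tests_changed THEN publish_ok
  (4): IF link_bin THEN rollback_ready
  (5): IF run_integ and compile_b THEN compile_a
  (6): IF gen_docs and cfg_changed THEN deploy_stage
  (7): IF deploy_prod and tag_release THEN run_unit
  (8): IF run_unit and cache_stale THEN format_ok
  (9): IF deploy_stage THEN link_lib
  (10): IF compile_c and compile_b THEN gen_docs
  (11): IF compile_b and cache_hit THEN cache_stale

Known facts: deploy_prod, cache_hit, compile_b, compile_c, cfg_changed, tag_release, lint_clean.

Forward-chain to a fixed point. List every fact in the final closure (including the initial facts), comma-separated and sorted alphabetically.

cache_hit, cache_stale, cfg_changed, compile_b, compile_c, deploy_prod, deploy_stage, format_ok, gen_docs, hdr_changed, link_lib, lint_clean, run_unit, tag_release

Round 1 fires (7), (10), (11), giving run_unit, gen_docs, cache_stale.
Round 2 fires (6), (8), giving deploy_stage, format_ok.
Round 3 fires (9), giving link_lib.
Round 4 fires (2), giving hdr_changed.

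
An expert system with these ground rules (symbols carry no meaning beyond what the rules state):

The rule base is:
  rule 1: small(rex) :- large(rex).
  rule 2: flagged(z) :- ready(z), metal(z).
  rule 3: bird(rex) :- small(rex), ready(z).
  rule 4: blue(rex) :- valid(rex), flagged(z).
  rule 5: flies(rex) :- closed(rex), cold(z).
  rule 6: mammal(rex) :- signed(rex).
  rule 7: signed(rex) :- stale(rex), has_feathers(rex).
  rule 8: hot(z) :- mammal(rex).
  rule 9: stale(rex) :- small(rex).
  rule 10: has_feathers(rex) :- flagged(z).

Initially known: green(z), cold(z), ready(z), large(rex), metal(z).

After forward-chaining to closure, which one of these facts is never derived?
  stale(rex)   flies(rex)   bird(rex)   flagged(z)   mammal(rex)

flies(rex)

[1] rule 1 [small(rex) :- large(rex).]; rule 2 [flagged(z) :- ready(z), metal(z).]. ⇒ new: small(rex), flagged(z).
[2] rule 3 [bird(rex) :- small(rex), ready(z).]; rule 9 [stale(rex) :- small(rex).]; rule 10 [has_feathers(rex) :- flagged(z).]. ⇒ new: bird(rex), stale(rex), has_feathers(rex).
[3] rule 7 [signed(rex) :- stale(rex), has_feathers(rex).]. ⇒ new: signed(rex).
[4] rule 6 [mammal(rex) :- signed(rex).]. ⇒ new: mammal(rex).
[5] rule 8 [hot(z) :- mammal(rex).]. ⇒ new: hot(z).
Derived: bird(rex) (round 2), mammal(rex) (round 4), flagged(z) (round 1), stale(rex) (round 2). flies(rex) never appears in any round.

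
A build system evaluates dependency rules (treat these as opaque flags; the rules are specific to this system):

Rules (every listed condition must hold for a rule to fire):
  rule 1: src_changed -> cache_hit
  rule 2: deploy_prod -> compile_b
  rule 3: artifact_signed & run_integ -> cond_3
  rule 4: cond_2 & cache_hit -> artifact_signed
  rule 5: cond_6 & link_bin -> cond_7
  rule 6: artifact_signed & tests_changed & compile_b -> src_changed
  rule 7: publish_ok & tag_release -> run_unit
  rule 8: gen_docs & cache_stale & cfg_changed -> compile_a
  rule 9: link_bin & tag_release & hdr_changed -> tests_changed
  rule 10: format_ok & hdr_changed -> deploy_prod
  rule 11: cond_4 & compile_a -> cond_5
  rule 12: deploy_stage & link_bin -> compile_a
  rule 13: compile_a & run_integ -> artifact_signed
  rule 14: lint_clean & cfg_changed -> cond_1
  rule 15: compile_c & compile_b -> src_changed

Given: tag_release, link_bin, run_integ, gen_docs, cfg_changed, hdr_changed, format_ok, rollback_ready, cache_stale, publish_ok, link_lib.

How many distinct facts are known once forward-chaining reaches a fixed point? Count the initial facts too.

20

Round 1 — rule 7, rule 8, rule 9, rule 10, derive run_unit, compile_a, tests_changed, deploy_prod.
Round 2 — rule 2, rule 13, derive compile_b, artifact_signed.
Round 3 — rule 3, rule 6, derive cond_3, src_changed.
Round 4 — rule 1, derive cache_hit.
Closure: {artifact_signed, cache_hit, cache_stale, cfg_changed, compile_a, compile_b, cond_3, deploy_prod, format_ok, gen_docs, hdr_changed, link_bin, link_lib, publish_ok, rollback_ready, run_integ, run_unit, src_changed, tag_release, tests_changed} — 20 facts.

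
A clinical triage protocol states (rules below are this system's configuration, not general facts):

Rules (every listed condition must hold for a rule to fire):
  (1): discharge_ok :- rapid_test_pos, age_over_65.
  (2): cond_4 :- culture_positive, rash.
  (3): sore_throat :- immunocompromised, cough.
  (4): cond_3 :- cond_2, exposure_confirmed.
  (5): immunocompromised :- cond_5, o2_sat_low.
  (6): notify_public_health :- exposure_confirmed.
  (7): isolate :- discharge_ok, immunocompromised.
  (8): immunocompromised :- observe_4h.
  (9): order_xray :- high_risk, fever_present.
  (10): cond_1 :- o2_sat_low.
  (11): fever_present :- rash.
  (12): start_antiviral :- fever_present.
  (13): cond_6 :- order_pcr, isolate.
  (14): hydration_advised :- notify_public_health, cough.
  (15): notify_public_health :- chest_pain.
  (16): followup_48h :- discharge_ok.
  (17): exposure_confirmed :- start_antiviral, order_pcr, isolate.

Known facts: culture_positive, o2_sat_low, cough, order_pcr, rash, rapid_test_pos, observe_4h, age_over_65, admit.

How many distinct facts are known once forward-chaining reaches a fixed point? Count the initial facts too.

22

Round 1 fires (1), (2), (8), (10), (11), giving discharge_ok, cond_4, immunocompromised, cond_1, fever_present.
Round 2 fires (3), (7), (12), (16), giving sore_throat, isolate, start_antiviral, followup_48h.
Round 3 fires (13), (17), giving cond_6, exposure_confirmed.
Round 4 fires (6), giving notify_public_health.
Round 5 fires (14), giving hydration_advised.
Closure: {admit, age_over_65, cond_1, cond_4, cond_6, cough, culture_positive, discharge_ok, exposure_confirmed, fever_present, followup_48h, hydration_advised, immunocompromised, isolate, notify_public_health, o2_sat_low, observe_4h, order_pcr, rapid_test_pos, rash, sore_throat, start_antiviral} — 22 facts.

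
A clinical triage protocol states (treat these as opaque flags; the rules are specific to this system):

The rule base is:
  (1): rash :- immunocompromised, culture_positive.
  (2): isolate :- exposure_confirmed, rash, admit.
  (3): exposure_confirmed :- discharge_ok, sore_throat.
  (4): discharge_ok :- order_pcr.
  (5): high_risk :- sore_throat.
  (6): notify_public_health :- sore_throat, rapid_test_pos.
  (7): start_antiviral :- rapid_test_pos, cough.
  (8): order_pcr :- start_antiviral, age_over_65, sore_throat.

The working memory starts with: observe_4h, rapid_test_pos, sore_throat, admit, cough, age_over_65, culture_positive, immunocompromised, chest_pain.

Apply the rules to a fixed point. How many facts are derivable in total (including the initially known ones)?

17

Round 1 — (1), (5), (6), (7), derive rash, high_risk, notify_public_health, start_antiviral.
Round 2 — (8), derive order_pcr.
Round 3 — (4), derive discharge_ok.
Round 4 — (3), derive exposure_confirmed.
Round 5 — (2), derive isolate.
Closure: {admit, age_over_65, chest_pain, cough, culture_positive, discharge_ok, exposure_confirmed, high_risk, immunocompromised, isolate, notify_public_health, observe_4h, order_pcr, rapid_test_pos, rash, sore_throat, start_antiviral} — 17 facts.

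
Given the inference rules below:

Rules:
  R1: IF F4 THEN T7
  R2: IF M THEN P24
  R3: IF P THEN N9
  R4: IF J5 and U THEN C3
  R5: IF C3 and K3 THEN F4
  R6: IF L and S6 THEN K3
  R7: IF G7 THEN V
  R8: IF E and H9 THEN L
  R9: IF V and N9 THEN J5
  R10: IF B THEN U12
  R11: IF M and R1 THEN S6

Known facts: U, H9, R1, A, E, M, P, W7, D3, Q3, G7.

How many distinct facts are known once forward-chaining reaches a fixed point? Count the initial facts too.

21

Round 1: R2 [IF M THEN P24]; R3 [IF P THEN N9]; R7 [IF G7 THEN V]; R8 [IF E and H9 THEN L]; R11 [IF M and R1 THEN S6]. Adds P24, N9, V, L, S6.
Round 2: R6 [IF L and S6 THEN K3]; R9 [IF V and N9 THEN J5]. Adds K3, J5.
Round 3: R4 [IF J5 and U THEN C3]. Adds C3.
Round 4: R5 [IF C3 and K3 THEN F4]. Adds F4.
Round 5: R1 [IF F4 THEN T7]. Adds T7.
Closure: {A, C3, D3, E, F4, G7, H9, J5, K3, L, M, N9, P, P24, Q3, R1, S6, T7, U, V, W7} — 21 facts.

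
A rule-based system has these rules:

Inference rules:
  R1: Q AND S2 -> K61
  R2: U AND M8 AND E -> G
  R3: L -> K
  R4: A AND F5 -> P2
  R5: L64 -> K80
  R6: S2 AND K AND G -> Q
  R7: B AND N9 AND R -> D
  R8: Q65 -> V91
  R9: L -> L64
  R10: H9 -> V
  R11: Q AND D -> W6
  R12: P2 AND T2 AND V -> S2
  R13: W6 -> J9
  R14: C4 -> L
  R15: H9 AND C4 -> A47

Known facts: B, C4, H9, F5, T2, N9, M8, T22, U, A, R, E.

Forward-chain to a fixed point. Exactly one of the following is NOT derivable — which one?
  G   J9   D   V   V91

[1] R2 [U AND M8 AND E -> G]; R4 [A AND F5 -> P2]; R7 [B AND N9 AND R -> D]; R10 [H9 -> V]; R14 [C4 -> L]; R15 [H9 AND C4 -> A47]. ⇒ new: G, P2, D, V, L, A47.
[2] R3 [L -> K]; R9 [L -> L64]; R12 [P2 AND T2 AND V -> S2]. ⇒ new: K, L64, S2.
[3] R5 [L64 -> K80]; R6 [S2 AND K AND G -> Q]. ⇒ new: K80, Q.
[4] R1 [Q AND S2 -> K61]; R11 [Q AND D -> W6]. ⇒ new: K61, W6.
[5] R13 [W6 -> J9]. ⇒ new: J9.
Derived: J9 (round 5), D (round 1), V (round 1), G (round 1). V91 never appears in any round.

V91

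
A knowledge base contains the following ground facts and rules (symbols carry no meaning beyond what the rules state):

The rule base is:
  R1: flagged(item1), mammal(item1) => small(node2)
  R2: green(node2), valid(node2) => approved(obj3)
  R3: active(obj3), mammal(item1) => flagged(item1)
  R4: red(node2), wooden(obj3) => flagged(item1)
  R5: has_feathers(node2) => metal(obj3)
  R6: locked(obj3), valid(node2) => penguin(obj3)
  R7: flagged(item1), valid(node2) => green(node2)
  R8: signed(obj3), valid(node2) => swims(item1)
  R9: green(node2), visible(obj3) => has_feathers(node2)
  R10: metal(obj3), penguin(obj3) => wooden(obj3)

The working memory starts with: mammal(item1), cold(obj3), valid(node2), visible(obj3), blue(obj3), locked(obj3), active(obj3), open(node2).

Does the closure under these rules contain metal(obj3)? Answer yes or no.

Round 1: R3 [active(obj3), mammal(item1) => flagged(item1)]; R6 [locked(obj3), valid(node2) => penguin(obj3)]. New: flagged(item1), penguin(obj3).
Round 2: R1 [flagged(item1), mammal(item1) => small(node2)]; R7 [flagged(item1), valid(node2) => green(node2)]. New: small(node2), green(node2).
Round 3: R2 [green(node2), valid(node2) => approved(obj3)]; R9 [green(node2), visible(obj3) => has_feathers(node2)]. New: approved(obj3), has_feathers(node2).
Round 4: R5 [has_feathers(node2) => metal(obj3)]. New: metal(obj3).
Round 5: R10 [metal(obj3), penguin(obj3) => wooden(obj3)]. New: wooden(obj3).
metal(obj3) appears in round 4, so it is derivable.

yes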